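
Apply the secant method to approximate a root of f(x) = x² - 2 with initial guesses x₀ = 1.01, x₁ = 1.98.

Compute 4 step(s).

f(x) = x² - 2
x₀ = 1.01, x₁ = 1.98

Secant formula: x_{n+1} = x_n - f(x_n)(x_n - x_{n-1})/(f(x_n) - f(x_{n-1}))

Iteration 1:
  f(1.010000) = -0.979900
  f(1.980000) = 1.920400
  x_2 = 1.980000 - 1.920400×(1.980000 - 1.010000)/(1.920400 - (-0.979900))
       = 1.337726
Iteration 2:
  f(1.980000) = 1.920400
  f(1.337726) = -0.210490
  x_3 = 1.337726 - (-0.210490)×(1.337726 - 1.980000)/(-0.210490 - 1.920400)
       = 1.401170
Iteration 3:
  f(1.337726) = -0.210490
  f(1.401170) = -0.036723
  x_4 = 1.401170 - (-0.036723)×(1.401170 - 1.337726)/(-0.036723 - (-0.210490))
       = 1.414578
Iteration 4:
  f(1.401170) = -0.036723
  f(1.414578) = 0.001030
  x_5 = 1.414578 - 0.001030×(1.414578 - 1.401170)/(0.001030 - (-0.036723))
       = 1.414212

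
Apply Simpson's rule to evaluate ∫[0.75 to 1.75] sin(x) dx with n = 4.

f(x) = sin(x)
a = 0.75, b = 1.75, n = 4
h = (b - a)/n = 0.250000

Simpson's rule: (h/3)[f(x₀) + 4f(x₁) + 2f(x₂) + ... + f(xₙ)]

x_0 = 0.7500, f(x_0) = 0.681639, coefficient = 1
x_1 = 1.0000, f(x_1) = 0.841471, coefficient = 4
x_2 = 1.2500, f(x_2) = 0.948985, coefficient = 2
x_3 = 1.5000, f(x_3) = 0.997495, coefficient = 4
x_4 = 1.7500, f(x_4) = 0.983986, coefficient = 1

I ≈ (0.250000/3) × 10.919458 = 0.909955
Exact value: 0.909935
Error: 0.000020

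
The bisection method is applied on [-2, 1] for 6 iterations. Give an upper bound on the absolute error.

Bisection error bound: |error| ≤ (b-a)/2^n
|error| ≤ (1 - (-2))/2^6 = 3/2^6
|error| ≤ 0.0468750000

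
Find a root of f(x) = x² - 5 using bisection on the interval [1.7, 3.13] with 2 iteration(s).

f(x) = x² - 5
Initial interval: [1.7, 3.13]

Iteration 1:
  c_1 = (1.700000 + 3.130000)/2 = 2.415000
  f(c_1) = f(2.415000) = 0.832225
  f(a) × f(c) < 0, new interval: [1.700000, 2.415000]
Iteration 2:
  c_2 = (1.700000 + 2.415000)/2 = 2.057500
  f(c_2) = f(2.057500) = -0.766694
  f(a) × f(c) ≥ 0, new interval: [2.057500, 2.415000]

After 2 iteration(s), the approximation is c_2 = 2.057500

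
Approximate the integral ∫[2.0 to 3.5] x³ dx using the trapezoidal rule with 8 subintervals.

f(x) = x³
a = 2.0, b = 3.5, n = 8
h = (b - a)/n = 0.187500

Trapezoidal rule: (h/2)[f(x₀) + 2f(x₁) + 2f(x₂) + ... + f(xₙ)]

x_0 = 2.0000, f(x_0) = 8.000000, coefficient = 1
x_1 = 2.1875, f(x_1) = 10.467529, coefficient = 2
x_2 = 2.3750, f(x_2) = 13.396484, coefficient = 2
x_3 = 2.5625, f(x_3) = 16.826416, coefficient = 2
x_4 = 2.7500, f(x_4) = 20.796875, coefficient = 2
x_5 = 2.9375, f(x_5) = 25.347412, coefficient = 2
x_6 = 3.1250, f(x_6) = 30.517578, coefficient = 2
x_7 = 3.3125, f(x_7) = 36.346924, coefficient = 2
x_8 = 3.5000, f(x_8) = 42.875000, coefficient = 1

I ≈ (0.187500/2) × 358.273438 = 33.588135
Exact value: 33.515625
Error: 0.072510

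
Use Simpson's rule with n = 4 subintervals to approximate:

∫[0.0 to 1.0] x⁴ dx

f(x) = x⁴
a = 0.0, b = 1.0, n = 4
h = (b - a)/n = 0.250000

Simpson's rule: (h/3)[f(x₀) + 4f(x₁) + 2f(x₂) + ... + f(xₙ)]

x_0 = 0.0000, f(x_0) = 0.000000, coefficient = 1
x_1 = 0.2500, f(x_1) = 0.003906, coefficient = 4
x_2 = 0.5000, f(x_2) = 0.062500, coefficient = 2
x_3 = 0.7500, f(x_3) = 0.316406, coefficient = 4
x_4 = 1.0000, f(x_4) = 1.000000, coefficient = 1

I ≈ (0.250000/3) × 2.406250 = 0.200521
Exact value: 0.200000
Error: 0.000521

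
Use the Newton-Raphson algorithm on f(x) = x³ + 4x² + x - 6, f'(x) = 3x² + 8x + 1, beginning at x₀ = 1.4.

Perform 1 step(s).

f(x) = x³ + 4x² + x - 6
f'(x) = 3x² + 8x + 1
x₀ = 1.4

Newton-Raphson formula: x_{n+1} = x_n - f(x_n)/f'(x_n)

Iteration 1:
  f(1.400000) = 5.984000
  f'(1.400000) = 18.080000
  x_1 = 1.400000 - 5.984000/18.080000 = 1.069027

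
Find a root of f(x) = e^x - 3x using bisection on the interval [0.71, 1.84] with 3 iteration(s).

f(x) = e^x - 3x
Initial interval: [0.71, 1.84]

Iteration 1:
  c_1 = (0.710000 + 1.840000)/2 = 1.275000
  f(c_1) = f(1.275000) = -0.246299
  f(a) × f(c) ≥ 0, new interval: [1.275000, 1.840000]
Iteration 2:
  c_2 = (1.275000 + 1.840000)/2 = 1.557500
  f(c_2) = f(1.557500) = 0.074439
  f(a) × f(c) < 0, new interval: [1.275000, 1.557500]
Iteration 3:
  c_3 = (1.275000 + 1.557500)/2 = 1.416250
  f(c_3) = f(1.416250) = -0.127115
  f(a) × f(c) ≥ 0, new interval: [1.416250, 1.557500]

After 3 iteration(s), the approximation is c_3 = 1.416250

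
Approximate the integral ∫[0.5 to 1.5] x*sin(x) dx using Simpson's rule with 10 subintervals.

f(x) = x*sin(x)
a = 0.5, b = 1.5, n = 10
h = (b - a)/n = 0.100000

Simpson's rule: (h/3)[f(x₀) + 4f(x₁) + 2f(x₂) + ... + f(xₙ)]

x_0 = 0.5000, f(x_0) = 0.239713, coefficient = 1
x_1 = 0.6000, f(x_1) = 0.338785, coefficient = 4
x_2 = 0.7000, f(x_2) = 0.450952, coefficient = 2
x_3 = 0.8000, f(x_3) = 0.573885, coefficient = 4
x_4 = 0.9000, f(x_4) = 0.704994, coefficient = 2
x_5 = 1.0000, f(x_5) = 0.841471, coefficient = 4
x_6 = 1.1000, f(x_6) = 0.980328, coefficient = 2
x_7 = 1.2000, f(x_7) = 1.118447, coefficient = 4
x_8 = 1.3000, f(x_8) = 1.252626, coefficient = 2
x_9 = 1.4000, f(x_9) = 1.379630, coefficient = 4
x_10 = 1.5000, f(x_10) = 1.496242, coefficient = 1

I ≈ (0.100000/3) × 25.522627 = 0.850754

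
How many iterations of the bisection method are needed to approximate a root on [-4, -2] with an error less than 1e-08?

We need (b-a)/2^n ≤ 1e-08
(-2 - (-4))/2^n ≤ 1e-08
2/2^n ≤ 1e-08
2^n ≥ 200000000
n ≥ log₂(200000000) = 27.58
n ≥ 28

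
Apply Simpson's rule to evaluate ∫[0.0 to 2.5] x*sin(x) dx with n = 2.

f(x) = x*sin(x)
a = 0.0, b = 2.5, n = 2
h = (b - a)/n = 1.250000

Simpson's rule: (h/3)[f(x₀) + 4f(x₁) + 2f(x₂) + ... + f(xₙ)]

x_0 = 0.0000, f(x_0) = 0.000000, coefficient = 1
x_1 = 1.2500, f(x_1) = 1.186231, coefficient = 4
x_2 = 2.5000, f(x_2) = 1.496180, coefficient = 1

I ≈ (1.250000/3) × 6.241103 = 2.600460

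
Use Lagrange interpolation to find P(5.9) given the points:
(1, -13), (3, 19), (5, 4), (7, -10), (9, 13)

Lagrange interpolation formula:
P(x) = Σ yᵢ × Lᵢ(x)
where Lᵢ(x) = Π_{j≠i} (x - xⱼ)/(xᵢ - xⱼ)

L_0(5.9) = (5.9 - 3)/(1 - 3) × (5.9 - 5)/(1 - 5) × (5.9 - 7)/(1 - 7) × (5.9 - 9)/(1 - 9) = 0.023177
L_1(5.9) = (5.9 - 1)/(3 - 1) × (5.9 - 5)/(3 - 5) × (5.9 - 7)/(3 - 7) × (5.9 - 9)/(3 - 9) = -0.156647
L_2(5.9) = (5.9 - 1)/(5 - 1) × (5.9 - 3)/(5 - 3) × (5.9 - 7)/(5 - 7) × (5.9 - 9)/(5 - 9) = 0.757127
L_3(5.9) = (5.9 - 1)/(7 - 1) × (5.9 - 3)/(7 - 3) × (5.9 - 5)/(7 - 5) × (5.9 - 9)/(7 - 9) = 0.412978
L_4(5.9) = (5.9 - 1)/(9 - 1) × (5.9 - 3)/(9 - 3) × (5.9 - 5)/(9 - 5) × (5.9 - 7)/(9 - 7) = -0.036635

P(5.9) = (-13)×L_0(5.9) + 19×L_1(5.9) + 4×L_2(5.9) + (-10)×L_3(5.9) + 13×L_4(5.9)
P(5.9) = -4.855128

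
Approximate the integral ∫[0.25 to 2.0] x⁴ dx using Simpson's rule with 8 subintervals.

f(x) = x⁴
a = 0.25, b = 2.0, n = 8
h = (b - a)/n = 0.218750

Simpson's rule: (h/3)[f(x₀) + 4f(x₁) + 2f(x₂) + ... + f(xₙ)]

x_0 = 0.2500, f(x_0) = 0.003906, coefficient = 1
x_1 = 0.4688, f(x_1) = 0.048280, coefficient = 4
x_2 = 0.6875, f(x_2) = 0.223404, coefficient = 2
x_3 = 0.9062, f(x_3) = 0.674516, coefficient = 4
x_4 = 1.1250, f(x_4) = 1.601807, coefficient = 2
x_5 = 1.3438, f(x_5) = 3.260423, coefficient = 4
x_6 = 1.5625, f(x_6) = 5.960464, coefficient = 2
x_7 = 1.7812, f(x_7) = 10.066987, coefficient = 4
x_8 = 2.0000, f(x_8) = 16.000000, coefficient = 1

I ≈ (0.218750/3) × 87.776077 = 6.400339
Exact value: 6.399805
Error: 0.000534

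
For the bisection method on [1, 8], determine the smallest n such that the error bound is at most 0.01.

We need (b-a)/2^n ≤ 0.01
(8 - 1)/2^n ≤ 0.01
7/2^n ≤ 0.01
2^n ≥ 700
n ≥ log₂(700) = 9.45
n ≥ 10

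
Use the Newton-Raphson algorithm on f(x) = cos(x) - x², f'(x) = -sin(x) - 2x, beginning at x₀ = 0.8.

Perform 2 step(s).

f(x) = cos(x) - x²
f'(x) = -sin(x) - 2x
x₀ = 0.8

Newton-Raphson formula: x_{n+1} = x_n - f(x_n)/f'(x_n)

Iteration 1:
  f(0.800000) = 0.056707
  f'(0.800000) = -2.317356
  x_1 = 0.800000 - 0.056707/(-2.317356) = 0.824470
Iteration 2:
  f(0.824470) = -0.000806
  f'(0.824470) = -2.383129
  x_2 = 0.824470 - (-0.000806)/(-2.383129) = 0.824132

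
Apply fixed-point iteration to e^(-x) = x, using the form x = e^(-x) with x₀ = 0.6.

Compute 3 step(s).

Equation: e^(-x) = x
Fixed-point form: x = e^(-x)
x₀ = 0.6

x_1 = g(0.600000) = 0.548812
x_2 = g(0.548812) = 0.577636
x_3 = g(0.577636) = 0.561224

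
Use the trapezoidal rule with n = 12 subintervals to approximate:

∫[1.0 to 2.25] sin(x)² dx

f(x) = sin(x)²
a = 1.0, b = 2.25, n = 12
h = (b - a)/n = 0.104167

Trapezoidal rule: (h/2)[f(x₀) + 2f(x₁) + 2f(x₂) + ... + f(xₙ)]

x_0 = 1.0000, f(x_0) = 0.708073, coefficient = 1
x_1 = 1.1042, f(x_1) = 0.797609, coefficient = 2
x_2 = 1.2083, f(x_2) = 0.874274, coefficient = 2
x_3 = 1.3125, f(x_3) = 0.934754, coefficient = 2
x_4 = 1.4167, f(x_4) = 0.976432, coefficient = 2
x_5 = 1.5208, f(x_5) = 0.997506, coefficient = 2
x_6 = 1.6250, f(x_6) = 0.997065, coefficient = 2
x_7 = 1.7292, f(x_7) = 0.975128, coefficient = 2
x_8 = 1.8333, f(x_8) = 0.932643, coefficient = 2
x_9 = 1.9375, f(x_9) = 0.871449, coefficient = 2
x_10 = 2.0417, f(x_10) = 0.794191, coefficient = 2
x_11 = 2.1458, f(x_11) = 0.704210, coefficient = 2
x_12 = 2.2500, f(x_12) = 0.605398, coefficient = 1

I ≈ (0.104167/2) × 21.023991 = 1.095000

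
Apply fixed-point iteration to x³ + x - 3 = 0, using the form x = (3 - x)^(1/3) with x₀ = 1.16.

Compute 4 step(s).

Equation: x³ + x - 3 = 0
Fixed-point form: x = (3 - x)^(1/3)
x₀ = 1.16

x_1 = g(1.160000) = 1.225385
x_2 = g(1.225385) = 1.210695
x_3 = g(1.210695) = 1.214026
x_4 = g(1.214026) = 1.213272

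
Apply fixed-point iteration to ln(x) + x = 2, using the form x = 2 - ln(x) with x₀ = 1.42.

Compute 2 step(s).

Equation: ln(x) + x = 2
Fixed-point form: x = 2 - ln(x)
x₀ = 1.42

x_1 = g(1.420000) = 1.649343
x_2 = g(1.649343) = 1.499623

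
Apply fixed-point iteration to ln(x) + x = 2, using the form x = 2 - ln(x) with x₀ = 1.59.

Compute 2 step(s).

Equation: ln(x) + x = 2
Fixed-point form: x = 2 - ln(x)
x₀ = 1.59

x_1 = g(1.590000) = 1.536266
x_2 = g(1.536266) = 1.570645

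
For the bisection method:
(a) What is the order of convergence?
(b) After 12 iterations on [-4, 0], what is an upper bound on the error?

(a) Bisection has linear (order 1) convergence; the error is halved each step.

(b) Error bound = (b-a)/2^n = (0 - (-4))/2^{12}
    = 4/2^{12}

(a) 1 (linear); (b) error ≤ 9.77e-04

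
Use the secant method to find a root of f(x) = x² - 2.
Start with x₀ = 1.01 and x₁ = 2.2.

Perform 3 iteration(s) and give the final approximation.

f(x) = x² - 2
x₀ = 1.01, x₁ = 2.2

Secant formula: x_{n+1} = x_n - f(x_n)(x_n - x_{n-1})/(f(x_n) - f(x_{n-1}))

Iteration 1:
  f(1.010000) = -0.979900
  f(2.200000) = 2.840000
  x_2 = 2.200000 - 2.840000×(2.200000 - 1.010000)/(2.840000 - (-0.979900))
       = 1.315265
Iteration 2:
  f(2.200000) = 2.840000
  f(1.315265) = -0.270079
  x_3 = 1.315265 - (-0.270079)×(1.315265 - 2.200000)/(-0.270079 - 2.840000)
       = 1.392095
Iteration 3:
  f(1.315265) = -0.270079
  f(1.392095) = -0.062072
  x_4 = 1.392095 - (-0.062072)×(1.392095 - 1.315265)/(-0.062072 - (-0.270079))
       = 1.415022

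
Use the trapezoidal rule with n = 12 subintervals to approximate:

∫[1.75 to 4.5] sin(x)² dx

f(x) = sin(x)²
a = 1.75, b = 4.5, n = 12
h = (b - a)/n = 0.229167

Trapezoidal rule: (h/2)[f(x₀) + 2f(x₁) + 2f(x₂) + ... + f(xₙ)]

x_0 = 1.7500, f(x_0) = 0.968228, coefficient = 1
x_1 = 1.9792, f(x_1) = 0.842300, coefficient = 2
x_2 = 2.2083, f(x_2) = 0.645715, coefficient = 2
x_3 = 2.4375, f(x_3) = 0.419052, coefficient = 2
x_4 = 2.6667, f(x_4) = 0.209098, coefficient = 2
x_5 = 2.8958, f(x_5) = 0.059191, coefficient = 2
x_6 = 3.1250, f(x_6) = 0.000275, coefficient = 2
x_7 = 3.3542, f(x_7) = 0.044511, coefficient = 2
x_8 = 3.5833, f(x_8) = 0.182768, coefficient = 2
x_9 = 3.8125, f(x_9) = 0.386507, coefficient = 2
x_10 = 4.0417, f(x_10) = 0.613673, coefficient = 2
x_11 = 4.2708, f(x_11) = 0.817375, coefficient = 2
x_12 = 4.5000, f(x_12) = 0.955565, coefficient = 1

I ≈ (0.229167/2) × 10.364728 = 1.187625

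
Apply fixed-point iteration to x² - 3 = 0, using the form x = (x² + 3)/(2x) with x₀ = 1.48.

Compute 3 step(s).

Equation: x² - 3 = 0
Fixed-point form: x = (x² + 3)/(2x)
x₀ = 1.48

x_1 = g(1.480000) = 1.753514
x_2 = g(1.753514) = 1.732182
x_3 = g(1.732182) = 1.732051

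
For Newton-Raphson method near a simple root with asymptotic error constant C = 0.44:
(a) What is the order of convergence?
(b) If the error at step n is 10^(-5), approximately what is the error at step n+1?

(a) Newton-Raphson has quadratic (order 2) convergence near simple roots.
    This means |e_{n+1}| ≈ C|e_n|².

(b) With |e_n| = 10^(-5) and C = 0.44:
    |e_{n+1}| ≈ 0.44 × (10^(-5))² = 0.44 × 10^(-10)

(a) 2 (quadratic); (b) |e_{n+1}| ≈ 4.400e-11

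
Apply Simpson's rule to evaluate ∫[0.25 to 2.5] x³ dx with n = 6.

f(x) = x³
a = 0.25, b = 2.5, n = 6
h = (b - a)/n = 0.375000

Simpson's rule: (h/3)[f(x₀) + 4f(x₁) + 2f(x₂) + ... + f(xₙ)]

x_0 = 0.2500, f(x_0) = 0.015625, coefficient = 1
x_1 = 0.6250, f(x_1) = 0.244141, coefficient = 4
x_2 = 1.0000, f(x_2) = 1.000000, coefficient = 2
x_3 = 1.3750, f(x_3) = 2.599609, coefficient = 4
x_4 = 1.7500, f(x_4) = 5.359375, coefficient = 2
x_5 = 2.1250, f(x_5) = 9.595703, coefficient = 4
x_6 = 2.5000, f(x_6) = 15.625000, coefficient = 1

I ≈ (0.375000/3) × 78.117188 = 9.764648
Exact value: 9.764648
Error: 0.000000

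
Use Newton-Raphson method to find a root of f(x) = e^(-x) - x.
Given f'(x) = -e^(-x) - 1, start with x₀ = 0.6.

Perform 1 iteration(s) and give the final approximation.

f(x) = e^(-x) - x
f'(x) = -e^(-x) - 1
x₀ = 0.6

Newton-Raphson formula: x_{n+1} = x_n - f(x_n)/f'(x_n)

Iteration 1:
  f(0.600000) = -0.051188
  f'(0.600000) = -1.548812
  x_1 = 0.600000 - (-0.051188)/(-1.548812) = 0.566950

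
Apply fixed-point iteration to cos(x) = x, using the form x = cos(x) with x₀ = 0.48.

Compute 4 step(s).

Equation: cos(x) = x
Fixed-point form: x = cos(x)
x₀ = 0.48

x_1 = g(0.480000) = 0.886995
x_2 = g(0.886995) = 0.631744
x_3 = g(0.631744) = 0.806999
x_4 = g(0.806999) = 0.691669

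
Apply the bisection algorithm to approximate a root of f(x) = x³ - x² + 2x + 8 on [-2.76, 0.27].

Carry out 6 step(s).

f(x) = x³ - x² + 2x + 8
Initial interval: [-2.76, 0.27]

Iteration 1:
  c_1 = (-2.760000 + 0.270000)/2 = -1.245000
  f(c_1) = f(-1.245000) = 2.030194
  f(a) × f(c) < 0, new interval: [-2.760000, -1.245000]
Iteration 2:
  c_2 = (-2.760000 + (-1.245000))/2 = -2.002500
  f(c_2) = f(-2.002500) = -8.045044
  f(a) × f(c) ≥ 0, new interval: [-2.002500, -1.245000]
Iteration 3:
  c_3 = (-2.002500 + (-1.245000))/2 = -1.623750
  f(c_3) = f(-1.623750) = -2.165185
  f(a) × f(c) ≥ 0, new interval: [-1.623750, -1.245000]
Iteration 4:
  c_4 = (-1.623750 + (-1.245000))/2 = -1.434375
  f(c_4) = f(-1.434375) = 0.122690
  f(a) × f(c) < 0, new interval: [-1.623750, -1.434375]
Iteration 5:
  c_5 = (-1.623750 + (-1.434375))/2 = -1.529062
  f(c_5) = f(-1.529062) = -0.971154
  f(a) × f(c) ≥ 0, new interval: [-1.529062, -1.434375]
Iteration 6:
  c_6 = (-1.529062 + (-1.434375))/2 = -1.481719
  f(c_6) = f(-1.481719) = -0.412027
  f(a) × f(c) ≥ 0, new interval: [-1.481719, -1.434375]

After 6 iteration(s), the approximation is c_6 = -1.481719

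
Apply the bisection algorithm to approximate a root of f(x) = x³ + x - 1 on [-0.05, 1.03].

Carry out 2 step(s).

f(x) = x³ + x - 1
Initial interval: [-0.05, 1.03]

Iteration 1:
  c_1 = (-0.050000 + 1.030000)/2 = 0.490000
  f(c_1) = f(0.490000) = -0.392351
  f(a) × f(c) ≥ 0, new interval: [0.490000, 1.030000]
Iteration 2:
  c_2 = (0.490000 + 1.030000)/2 = 0.760000
  f(c_2) = f(0.760000) = 0.198976
  f(a) × f(c) < 0, new interval: [0.490000, 0.760000]

After 2 iteration(s), the approximation is c_2 = 0.760000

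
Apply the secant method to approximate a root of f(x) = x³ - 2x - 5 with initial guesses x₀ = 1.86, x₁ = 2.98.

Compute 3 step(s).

f(x) = x³ - 2x - 5
x₀ = 1.86, x₁ = 2.98

Secant formula: x_{n+1} = x_n - f(x_n)(x_n - x_{n-1})/(f(x_n) - f(x_{n-1}))

Iteration 1:
  f(1.860000) = -2.285144
  f(2.980000) = 15.503592
  x_2 = 2.980000 - 15.503592×(2.980000 - 1.860000)/(15.503592 - (-2.285144))
       = 2.003875
Iteration 2:
  f(2.980000) = 15.503592
  f(2.003875) = -0.961156
  x_3 = 2.003875 - (-0.961156)×(2.003875 - 2.980000)/(-0.961156 - 15.503592)
       = 2.060858
Iteration 3:
  f(2.003875) = -0.961156
  f(2.060858) = -0.368970
  x_4 = 2.060858 - (-0.368970)×(2.060858 - 2.003875)/(-0.368970 - (-0.961156))
       = 2.096362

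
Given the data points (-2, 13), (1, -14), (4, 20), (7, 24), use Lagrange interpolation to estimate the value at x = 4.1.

Lagrange interpolation formula:
P(x) = Σ yᵢ × Lᵢ(x)
where Lᵢ(x) = Π_{j≠i} (x - xⱼ)/(xᵢ - xⱼ)

L_0(4.1) = (4.1 - 1)/(-2 - 1) × (4.1 - 4)/(-2 - 4) × (4.1 - 7)/(-2 - 7) = 0.005549
L_1(4.1) = (4.1 - (-2))/(1 - (-2)) × (4.1 - 4)/(1 - 4) × (4.1 - 7)/(1 - 7) = -0.032759
L_2(4.1) = (4.1 - (-2))/(4 - (-2)) × (4.1 - 1)/(4 - 1) × (4.1 - 7)/(4 - 7) = 1.015537
L_3(4.1) = (4.1 - (-2))/(7 - (-2)) × (4.1 - 1)/(7 - 1) × (4.1 - 4)/(7 - 4) = 0.011673

P(4.1) = 13×L_0(4.1) + (-14)×L_1(4.1) + 20×L_2(4.1) + 24×L_3(4.1)
P(4.1) = 21.121660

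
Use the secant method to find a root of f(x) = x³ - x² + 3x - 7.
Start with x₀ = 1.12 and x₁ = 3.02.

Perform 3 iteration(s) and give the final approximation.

f(x) = x³ - x² + 3x - 7
x₀ = 1.12, x₁ = 3.02

Secant formula: x_{n+1} = x_n - f(x_n)(x_n - x_{n-1})/(f(x_n) - f(x_{n-1}))

Iteration 1:
  f(1.120000) = -3.489472
  f(3.020000) = 20.483208
  x_2 = 3.020000 - 20.483208×(3.020000 - 1.120000)/(20.483208 - (-3.489472))
       = 1.396565
Iteration 2:
  f(3.020000) = 20.483208
  f(1.396565) = -2.036849
  x_3 = 1.396565 - (-2.036849)×(1.396565 - 3.020000)/(-2.036849 - 20.483208)
       = 1.543398
Iteration 3:
  f(1.396565) = -2.036849
  f(1.543398) = -1.075391
  x_4 = 1.543398 - (-1.075391)×(1.543398 - 1.396565)/(-1.075391 - (-2.036849))
       = 1.707631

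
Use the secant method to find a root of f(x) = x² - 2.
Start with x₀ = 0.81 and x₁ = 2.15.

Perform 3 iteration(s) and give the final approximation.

f(x) = x² - 2
x₀ = 0.81, x₁ = 2.15

Secant formula: x_{n+1} = x_n - f(x_n)(x_n - x_{n-1})/(f(x_n) - f(x_{n-1}))

Iteration 1:
  f(0.810000) = -1.343900
  f(2.150000) = 2.622500
  x_2 = 2.150000 - 2.622500×(2.150000 - 0.810000)/(2.622500 - (-1.343900))
       = 1.264020
Iteration 2:
  f(2.150000) = 2.622500
  f(1.264020) = -0.402253
  x_3 = 1.264020 - (-0.402253)×(1.264020 - 2.150000)/(-0.402253 - 2.622500)
       = 1.381844
Iteration 3:
  f(1.264020) = -0.402253
  f(1.381844) = -0.090507
  x_4 = 1.381844 - (-0.090507)×(1.381844 - 1.264020)/(-0.090507 - (-0.402253))
       = 1.416051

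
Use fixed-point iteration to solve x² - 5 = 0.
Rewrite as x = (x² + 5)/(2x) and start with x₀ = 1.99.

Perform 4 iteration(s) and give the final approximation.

Equation: x² - 5 = 0
Fixed-point form: x = (x² + 5)/(2x)
x₀ = 1.99

x_1 = g(1.990000) = 2.251281
x_2 = g(2.251281) = 2.236119
x_3 = g(2.236119) = 2.236068
x_4 = g(2.236068) = 2.236068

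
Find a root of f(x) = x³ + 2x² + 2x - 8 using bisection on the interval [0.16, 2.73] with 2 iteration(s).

f(x) = x³ + 2x² + 2x - 8
Initial interval: [0.16, 2.73]

Iteration 1:
  c_1 = (0.160000 + 2.730000)/2 = 1.445000
  f(c_1) = f(1.445000) = 2.083246
  f(a) × f(c) < 0, new interval: [0.160000, 1.445000]
Iteration 2:
  c_2 = (0.160000 + 1.445000)/2 = 0.802500
  f(c_2) = f(0.802500) = -4.590172
  f(a) × f(c) ≥ 0, new interval: [0.802500, 1.445000]

After 2 iteration(s), the approximation is c_2 = 0.802500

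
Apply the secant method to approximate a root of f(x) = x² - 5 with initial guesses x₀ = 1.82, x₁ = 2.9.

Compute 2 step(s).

f(x) = x² - 5
x₀ = 1.82, x₁ = 2.9

Secant formula: x_{n+1} = x_n - f(x_n)(x_n - x_{n-1})/(f(x_n) - f(x_{n-1}))

Iteration 1:
  f(1.820000) = -1.687600
  f(2.900000) = 3.410000
  x_2 = 2.900000 - 3.410000×(2.900000 - 1.820000)/(3.410000 - (-1.687600))
       = 2.177542
Iteration 2:
  f(2.900000) = 3.410000
  f(2.177542) = -0.258309
  x_3 = 2.177542 - (-0.258309)×(2.177542 - 2.900000)/(-0.258309 - 3.410000)
       = 2.228415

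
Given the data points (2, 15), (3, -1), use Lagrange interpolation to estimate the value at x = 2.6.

Lagrange interpolation formula:
P(x) = Σ yᵢ × Lᵢ(x)
where Lᵢ(x) = Π_{j≠i} (x - xⱼ)/(xᵢ - xⱼ)

L_0(2.6) = (2.6 - 3)/(2 - 3) = 0.400000
L_1(2.6) = (2.6 - 2)/(3 - 2) = 0.600000

P(2.6) = 15×L_0(2.6) + (-1)×L_1(2.6)
P(2.6) = 5.400000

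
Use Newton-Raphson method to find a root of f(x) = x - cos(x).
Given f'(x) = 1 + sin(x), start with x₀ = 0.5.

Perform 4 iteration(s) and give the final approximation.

f(x) = x - cos(x)
f'(x) = 1 + sin(x)
x₀ = 0.5

Newton-Raphson formula: x_{n+1} = x_n - f(x_n)/f'(x_n)

Iteration 1:
  f(0.500000) = -0.377583
  f'(0.500000) = 1.479426
  x_1 = 0.500000 - (-0.377583)/1.479426 = 0.755222
Iteration 2:
  f(0.755222) = 0.027103
  f'(0.755222) = 1.685451
  x_2 = 0.755222 - 0.027103/1.685451 = 0.739142
Iteration 3:
  f(0.739142) = 0.000095
  f'(0.739142) = 1.673654
  x_3 = 0.739142 - 0.000095/1.673654 = 0.739085
Iteration 4:
  f(0.739085) = 0.000000
  f'(0.739085) = 1.673612
  x_4 = 0.739085 - 0.000000/1.673612 = 0.739085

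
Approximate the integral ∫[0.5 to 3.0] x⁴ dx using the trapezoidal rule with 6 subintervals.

f(x) = x⁴
a = 0.5, b = 3.0, n = 6
h = (b - a)/n = 0.416667

Trapezoidal rule: (h/2)[f(x₀) + 2f(x₁) + 2f(x₂) + ... + f(xₙ)]

x_0 = 0.5000, f(x_0) = 0.062500, coefficient = 1
x_1 = 0.9167, f(x_1) = 0.706067, coefficient = 2
x_2 = 1.3333, f(x_2) = 3.160494, coefficient = 2
x_3 = 1.7500, f(x_3) = 9.378906, coefficient = 2
x_4 = 2.1667, f(x_4) = 22.037809, coefficient = 2
x_5 = 2.5833, f(x_5) = 44.537085, coefficient = 2
x_6 = 3.0000, f(x_6) = 81.000000, coefficient = 1

I ≈ (0.416667/2) × 240.703221 = 50.146504
Exact value: 48.593750
Error: 1.552754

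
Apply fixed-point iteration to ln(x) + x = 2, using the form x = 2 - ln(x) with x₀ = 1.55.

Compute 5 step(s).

Equation: ln(x) + x = 2
Fixed-point form: x = 2 - ln(x)
x₀ = 1.55

x_1 = g(1.550000) = 1.561745
x_2 = g(1.561745) = 1.554196
x_3 = g(1.554196) = 1.559042
x_4 = g(1.559042) = 1.555929
x_5 = g(1.555929) = 1.557927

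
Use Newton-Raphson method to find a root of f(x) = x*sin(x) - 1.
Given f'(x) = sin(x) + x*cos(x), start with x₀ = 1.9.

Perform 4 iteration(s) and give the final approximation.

f(x) = x*sin(x) - 1
f'(x) = sin(x) + x*cos(x)
x₀ = 1.9

Newton-Raphson formula: x_{n+1} = x_n - f(x_n)/f'(x_n)

Iteration 1:
  f(1.900000) = 0.797970
  f'(1.900000) = 0.332050
  x_1 = 1.900000 - 0.797970/0.332050 = -0.503163
Iteration 2:
  f(-0.503163) = -0.757375
  f'(-0.503163) = -0.923001
  x_2 = -0.503163 - (-0.757375)/(-0.923001) = -1.323720
Iteration 3:
  f(-1.323720) = 0.283521
  f'(-1.323720) = -1.293374
  x_3 = -1.323720 - 0.283521/(-1.293374) = -1.104510
Iteration 4:
  f(-1.104510) = -0.013403
  f'(-1.104510) = -1.389801
  x_4 = -1.104510 - (-0.013403)/(-1.389801) = -1.114154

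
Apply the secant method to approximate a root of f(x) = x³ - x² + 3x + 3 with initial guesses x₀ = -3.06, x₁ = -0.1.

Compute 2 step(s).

f(x) = x³ - x² + 3x + 3
x₀ = -3.06, x₁ = -0.1

Secant formula: x_{n+1} = x_n - f(x_n)(x_n - x_{n-1})/(f(x_n) - f(x_{n-1}))

Iteration 1:
  f(-3.060000) = -44.196216
  f(-0.100000) = 2.689000
  x_2 = -0.100000 - 2.689000×(-0.100000 - (-3.060000))/(2.689000 - (-44.196216))
       = -0.269764
Iteration 2:
  f(-0.100000) = 2.689000
  f(-0.269764) = 2.098302
  x_3 = -0.269764 - 2.098302×(-0.269764 - (-0.100000))/(2.098302 - 2.689000)
       = -0.872809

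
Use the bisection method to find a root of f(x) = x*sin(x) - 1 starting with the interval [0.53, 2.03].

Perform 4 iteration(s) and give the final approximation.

f(x) = x*sin(x) - 1
Initial interval: [0.53, 2.03]

Iteration 1:
  c_1 = (0.530000 + 2.030000)/2 = 1.280000
  f(c_1) = f(1.280000) = 0.226260
  f(a) × f(c) < 0, new interval: [0.530000, 1.280000]
Iteration 2:
  c_2 = (0.530000 + 1.280000)/2 = 0.905000
  f(c_2) = f(0.905000) = -0.288285
  f(a) × f(c) ≥ 0, new interval: [0.905000, 1.280000]
Iteration 3:
  c_3 = (0.905000 + 1.280000)/2 = 1.092500
  f(c_3) = f(1.092500) = -0.030100
  f(a) × f(c) ≥ 0, new interval: [1.092500, 1.280000]
Iteration 4:
  c_4 = (1.092500 + 1.280000)/2 = 1.186250
  f(c_4) = f(1.186250) = 0.099617
  f(a) × f(c) < 0, new interval: [1.092500, 1.186250]

After 4 iteration(s), the approximation is c_4 = 1.186250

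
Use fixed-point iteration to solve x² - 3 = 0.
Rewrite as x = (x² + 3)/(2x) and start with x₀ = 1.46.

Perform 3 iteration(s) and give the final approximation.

Equation: x² - 3 = 0
Fixed-point form: x = (x² + 3)/(2x)
x₀ = 1.46

x_1 = g(1.460000) = 1.757397
x_2 = g(1.757397) = 1.732234
x_3 = g(1.732234) = 1.732051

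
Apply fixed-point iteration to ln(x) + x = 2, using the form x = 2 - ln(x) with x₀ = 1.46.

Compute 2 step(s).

Equation: ln(x) + x = 2
Fixed-point form: x = 2 - ln(x)
x₀ = 1.46

x_1 = g(1.460000) = 1.621564
x_2 = g(1.621564) = 1.516609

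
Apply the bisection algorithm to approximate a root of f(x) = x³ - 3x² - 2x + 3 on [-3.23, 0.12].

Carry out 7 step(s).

f(x) = x³ - 3x² - 2x + 3
Initial interval: [-3.23, 0.12]

Iteration 1:
  c_1 = (-3.230000 + 0.120000)/2 = -1.555000
  f(c_1) = f(-1.555000) = -4.904104
  f(a) × f(c) ≥ 0, new interval: [-1.555000, 0.120000]
Iteration 2:
  c_2 = (-1.555000 + 0.120000)/2 = -0.717500
  f(c_2) = f(-0.717500) = 2.521208
  f(a) × f(c) < 0, new interval: [-1.555000, -0.717500]
Iteration 3:
  c_3 = (-1.555000 + (-0.717500))/2 = -1.136250
  f(c_3) = f(-1.136250) = -0.067664
  f(a) × f(c) ≥ 0, new interval: [-1.136250, -0.717500]
Iteration 4:
  c_4 = (-1.136250 + (-0.717500))/2 = -0.926875
  f(c_4) = f(-0.926875) = 1.480182
  f(a) × f(c) < 0, new interval: [-1.136250, -0.926875]
Iteration 5:
  c_5 = (-1.136250 + (-0.926875))/2 = -1.031562
  f(c_5) = f(-1.031562) = 0.773054
  f(a) × f(c) < 0, new interval: [-1.136250, -1.031562]
Iteration 6:
  c_6 = (-1.136250 + (-1.031562))/2 = -1.083906
  f(c_6) = f(-1.083906) = 0.369824
  f(a) × f(c) < 0, new interval: [-1.136250, -1.083906]
Iteration 7:
  c_7 = (-1.136250 + (-1.083906))/2 = -1.110078
  f(c_7) = f(-1.110078) = 0.155416
  f(a) × f(c) < 0, new interval: [-1.136250, -1.110078]

After 7 iteration(s), the approximation is c_7 = -1.110078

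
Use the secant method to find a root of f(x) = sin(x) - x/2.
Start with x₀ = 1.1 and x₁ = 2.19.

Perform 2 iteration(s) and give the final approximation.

f(x) = sin(x) - x/2
x₀ = 1.1, x₁ = 2.19

Secant formula: x_{n+1} = x_n - f(x_n)(x_n - x_{n-1})/(f(x_n) - f(x_{n-1}))

Iteration 1:
  f(1.100000) = 0.341207
  f(2.190000) = -0.280659
  x_2 = 2.190000 - (-0.280659)×(2.190000 - 1.100000)/(-0.280659 - 0.341207)
       = 1.698064
Iteration 2:
  f(2.190000) = -0.280659
  f(1.698064) = 0.142880
  x_3 = 1.698064 - 0.142880×(1.698064 - 2.190000)/(0.142880 - (-0.280659))
       = 1.864018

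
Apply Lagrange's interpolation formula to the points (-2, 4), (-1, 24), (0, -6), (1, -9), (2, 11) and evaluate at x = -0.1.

Lagrange interpolation formula:
P(x) = Σ yᵢ × Lᵢ(x)
where Lᵢ(x) = Π_{j≠i} (x - xⱼ)/(xᵢ - xⱼ)

L_0(-0.1) = (-0.1 - (-1))/(-2 - (-1)) × (-0.1 - 0)/(-2 - 0) × (-0.1 - 1)/(-2 - 1) × (-0.1 - 2)/(-2 - 2) = -0.008663
L_1(-0.1) = (-0.1 - (-2))/(-1 - (-2)) × (-0.1 - 0)/(-1 - 0) × (-0.1 - 1)/(-1 - 1) × (-0.1 - 2)/(-1 - 2) = 0.073150
L_2(-0.1) = (-0.1 - (-2))/(0 - (-2)) × (-0.1 - (-1))/(0 - (-1)) × (-0.1 - 1)/(0 - 1) × (-0.1 - 2)/(0 - 2) = 0.987525
L_3(-0.1) = (-0.1 - (-2))/(1 - (-2)) × (-0.1 - (-1))/(1 - (-1)) × (-0.1 - 0)/(1 - 0) × (-0.1 - 2)/(1 - 2) = -0.059850
L_4(-0.1) = (-0.1 - (-2))/(2 - (-2)) × (-0.1 - (-1))/(2 - (-1)) × (-0.1 - 0)/(2 - 0) × (-0.1 - 1)/(2 - 1) = 0.007838

P(-0.1) = 4×L_0(-0.1) + 24×L_1(-0.1) + (-6)×L_2(-0.1) + (-9)×L_3(-0.1) + 11×L_4(-0.1)
P(-0.1) = -3.579338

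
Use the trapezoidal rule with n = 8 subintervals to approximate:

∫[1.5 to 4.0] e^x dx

f(x) = e^x
a = 1.5, b = 4.0, n = 8
h = (b - a)/n = 0.312500

Trapezoidal rule: (h/2)[f(x₀) + 2f(x₁) + 2f(x₂) + ... + f(xₙ)]

x_0 = 1.5000, f(x_0) = 4.481689, coefficient = 1
x_1 = 1.8125, f(x_1) = 6.125743, coefficient = 2
x_2 = 2.1250, f(x_2) = 8.372897, coefficient = 2
x_3 = 2.4375, f(x_3) = 11.444394, coefficient = 2
x_4 = 2.7500, f(x_4) = 15.642632, coefficient = 2
x_5 = 3.0625, f(x_5) = 21.380943, coefficient = 2
x_6 = 3.3750, f(x_6) = 29.224284, coefficient = 2
x_7 = 3.6875, f(x_7) = 39.944860, coefficient = 2
x_8 = 4.0000, f(x_8) = 54.598150, coefficient = 1

I ≈ (0.312500/2) × 323.351344 = 50.523647
Exact value: 50.116461
Error: 0.407187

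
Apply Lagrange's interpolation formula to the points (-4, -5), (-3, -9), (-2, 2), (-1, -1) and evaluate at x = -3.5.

Lagrange interpolation formula:
P(x) = Σ yᵢ × Lᵢ(x)
where Lᵢ(x) = Π_{j≠i} (x - xⱼ)/(xᵢ - xⱼ)

L_0(-3.5) = (-3.5 - (-3))/(-4 - (-3)) × (-3.5 - (-2))/(-4 - (-2)) × (-3.5 - (-1))/(-4 - (-1)) = 0.312500
L_1(-3.5) = (-3.5 - (-4))/(-3 - (-4)) × (-3.5 - (-2))/(-3 - (-2)) × (-3.5 - (-1))/(-3 - (-1)) = 0.937500
L_2(-3.5) = (-3.5 - (-4))/(-2 - (-4)) × (-3.5 - (-3))/(-2 - (-3)) × (-3.5 - (-1))/(-2 - (-1)) = -0.312500
L_3(-3.5) = (-3.5 - (-4))/(-1 - (-4)) × (-3.5 - (-3))/(-1 - (-3)) × (-3.5 - (-2))/(-1 - (-2)) = 0.062500

P(-3.5) = (-5)×L_0(-3.5) + (-9)×L_1(-3.5) + 2×L_2(-3.5) + (-1)×L_3(-3.5)
P(-3.5) = -10.687500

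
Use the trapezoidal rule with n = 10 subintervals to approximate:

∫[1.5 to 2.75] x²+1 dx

f(x) = x²+1
a = 1.5, b = 2.75, n = 10
h = (b - a)/n = 0.125000

Trapezoidal rule: (h/2)[f(x₀) + 2f(x₁) + 2f(x₂) + ... + f(xₙ)]

x_0 = 1.5000, f(x_0) = 3.250000, coefficient = 1
x_1 = 1.6250, f(x_1) = 3.640625, coefficient = 2
x_2 = 1.7500, f(x_2) = 4.062500, coefficient = 2
x_3 = 1.8750, f(x_3) = 4.515625, coefficient = 2
x_4 = 2.0000, f(x_4) = 5.000000, coefficient = 2
x_5 = 2.1250, f(x_5) = 5.515625, coefficient = 2
x_6 = 2.2500, f(x_6) = 6.062500, coefficient = 2
x_7 = 2.3750, f(x_7) = 6.640625, coefficient = 2
x_8 = 2.5000, f(x_8) = 7.250000, coefficient = 2
x_9 = 2.6250, f(x_9) = 7.890625, coefficient = 2
x_10 = 2.7500, f(x_10) = 8.562500, coefficient = 1

I ≈ (0.125000/2) × 112.968750 = 7.060547
Exact value: 7.057292
Error: 0.003255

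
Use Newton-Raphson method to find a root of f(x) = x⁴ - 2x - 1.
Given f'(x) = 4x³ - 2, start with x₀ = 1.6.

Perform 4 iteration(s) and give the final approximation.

f(x) = x⁴ - 2x - 1
f'(x) = 4x³ - 2
x₀ = 1.6

Newton-Raphson formula: x_{n+1} = x_n - f(x_n)/f'(x_n)

Iteration 1:
  f(1.600000) = 2.353600
  f'(1.600000) = 14.384000
  x_1 = 1.600000 - 2.353600/14.384000 = 1.436374
Iteration 2:
  f(1.436374) = 0.383921
  f'(1.436374) = 9.853930
  x_2 = 1.436374 - 0.383921/9.853930 = 1.397413
Iteration 3:
  f(1.397413) = 0.018454
  f'(1.397413) = 8.915255
  x_3 = 1.397413 - 0.018454/8.915255 = 1.395343
Iteration 4:
  f(1.395343) = 0.000050
  f'(1.395343) = 8.866823
  x_4 = 1.395343 - 0.000050/8.866823 = 1.395337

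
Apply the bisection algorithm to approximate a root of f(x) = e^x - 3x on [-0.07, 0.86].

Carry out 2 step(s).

f(x) = e^x - 3x
Initial interval: [-0.07, 0.86]

Iteration 1:
  c_1 = (-0.070000 + 0.860000)/2 = 0.395000
  f(c_1) = f(0.395000) = 0.299384
  f(a) × f(c) ≥ 0, new interval: [0.395000, 0.860000]
Iteration 2:
  c_2 = (0.395000 + 0.860000)/2 = 0.627500
  f(c_2) = f(0.627500) = -0.009578
  f(a) × f(c) < 0, new interval: [0.395000, 0.627500]

After 2 iteration(s), the approximation is c_2 = 0.627500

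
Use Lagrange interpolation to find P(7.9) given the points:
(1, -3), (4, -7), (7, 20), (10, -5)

Lagrange interpolation formula:
P(x) = Σ yᵢ × Lᵢ(x)
where Lᵢ(x) = Π_{j≠i} (x - xⱼ)/(xᵢ - xⱼ)

L_0(7.9) = (7.9 - 4)/(1 - 4) × (7.9 - 7)/(1 - 7) × (7.9 - 10)/(1 - 10) = 0.045500
L_1(7.9) = (7.9 - 1)/(4 - 1) × (7.9 - 7)/(4 - 7) × (7.9 - 10)/(4 - 10) = -0.241500
L_2(7.9) = (7.9 - 1)/(7 - 1) × (7.9 - 4)/(7 - 4) × (7.9 - 10)/(7 - 10) = 1.046500
L_3(7.9) = (7.9 - 1)/(10 - 1) × (7.9 - 4)/(10 - 4) × (7.9 - 7)/(10 - 7) = 0.149500

P(7.9) = (-3)×L_0(7.9) + (-7)×L_1(7.9) + 20×L_2(7.9) + (-5)×L_3(7.9)
P(7.9) = 21.736500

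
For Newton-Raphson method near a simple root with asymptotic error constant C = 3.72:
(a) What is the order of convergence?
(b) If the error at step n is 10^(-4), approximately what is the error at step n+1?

(a) Newton-Raphson has quadratic (order 2) convergence near simple roots.
    This means |e_{n+1}| ≈ C|e_n|².

(b) With |e_n| = 10^(-4) and C = 3.72:
    |e_{n+1}| ≈ 3.72 × (10^(-4))² = 3.72 × 10^(-8)

(a) 2 (quadratic); (b) |e_{n+1}| ≈ 3.720e-08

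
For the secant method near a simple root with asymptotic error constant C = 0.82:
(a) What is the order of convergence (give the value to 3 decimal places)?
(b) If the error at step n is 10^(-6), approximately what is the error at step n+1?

(a) Secant method has superlinear convergence with order φ = (1+√5)/2 ≈ 1.618.
    This means |e_{n+1}| ≈ C|e_n|^1.618.

(b) With |e_n| = 10^(-6) and C = 0.82:
    |e_{n+1}| ≈ 0.82 × (10^(-6))^1.618 = 0.82 × 10^(-9.71)

(a) ≈ 1.618 (golden ratio); (b) |e_{n+1}| ≈ 1.605e-10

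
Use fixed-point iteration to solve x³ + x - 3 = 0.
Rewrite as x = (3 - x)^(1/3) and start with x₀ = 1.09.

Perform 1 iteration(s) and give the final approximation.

Equation: x³ + x - 3 = 0
Fixed-point form: x = (3 - x)^(1/3)
x₀ = 1.09

x_1 = g(1.090000) = 1.240731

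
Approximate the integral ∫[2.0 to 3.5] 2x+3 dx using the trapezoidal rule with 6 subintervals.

f(x) = 2x+3
a = 2.0, b = 3.5, n = 6
h = (b - a)/n = 0.250000

Trapezoidal rule: (h/2)[f(x₀) + 2f(x₁) + 2f(x₂) + ... + f(xₙ)]

x_0 = 2.0000, f(x_0) = 7.000000, coefficient = 1
x_1 = 2.2500, f(x_1) = 7.500000, coefficient = 2
x_2 = 2.5000, f(x_2) = 8.000000, coefficient = 2
x_3 = 2.7500, f(x_3) = 8.500000, coefficient = 2
x_4 = 3.0000, f(x_4) = 9.000000, coefficient = 2
x_5 = 3.2500, f(x_5) = 9.500000, coefficient = 2
x_6 = 3.5000, f(x_6) = 10.000000, coefficient = 1

I ≈ (0.250000/2) × 102.000000 = 12.750000
Exact value: 12.750000
Error: 0.000000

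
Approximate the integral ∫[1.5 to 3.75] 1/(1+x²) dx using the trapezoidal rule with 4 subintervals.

f(x) = 1/(1+x²)
a = 1.5, b = 3.75, n = 4
h = (b - a)/n = 0.562500

Trapezoidal rule: (h/2)[f(x₀) + 2f(x₁) + 2f(x₂) + ... + f(xₙ)]

x_0 = 1.5000, f(x_0) = 0.307692, coefficient = 1
x_1 = 2.0625, f(x_1) = 0.190335, coefficient = 2
x_2 = 2.6250, f(x_2) = 0.126733, coefficient = 2
x_3 = 3.1875, f(x_3) = 0.089604, coefficient = 2
x_4 = 3.7500, f(x_4) = 0.066390, coefficient = 1

I ≈ (0.562500/2) × 1.187426 = 0.333964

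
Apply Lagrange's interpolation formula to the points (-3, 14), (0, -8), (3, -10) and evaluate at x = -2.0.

Lagrange interpolation formula:
P(x) = Σ yᵢ × Lᵢ(x)
where Lᵢ(x) = Π_{j≠i} (x - xⱼ)/(xᵢ - xⱼ)

L_0(-2.0) = (-2.0 - 0)/(-3 - 0) × (-2.0 - 3)/(-3 - 3) = 0.555556
L_1(-2.0) = (-2.0 - (-3))/(0 - (-3)) × (-2.0 - 3)/(0 - 3) = 0.555556
L_2(-2.0) = (-2.0 - (-3))/(3 - (-3)) × (-2.0 - 0)/(3 - 0) = -0.111111

P(-2.0) = 14×L_0(-2.0) + (-8)×L_1(-2.0) + (-10)×L_2(-2.0)
P(-2.0) = 4.444444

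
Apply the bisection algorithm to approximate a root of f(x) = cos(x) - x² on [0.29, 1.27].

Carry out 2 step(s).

f(x) = cos(x) - x²
Initial interval: [0.29, 1.27]

Iteration 1:
  c_1 = (0.290000 + 1.270000)/2 = 0.780000
  f(c_1) = f(0.780000) = 0.102514
  f(a) × f(c) ≥ 0, new interval: [0.780000, 1.270000]
Iteration 2:
  c_2 = (0.780000 + 1.270000)/2 = 1.025000
  f(c_2) = f(1.025000) = -0.531526
  f(a) × f(c) < 0, new interval: [0.780000, 1.025000]

After 2 iteration(s), the approximation is c_2 = 1.025000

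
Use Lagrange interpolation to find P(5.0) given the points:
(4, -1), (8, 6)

Lagrange interpolation formula:
P(x) = Σ yᵢ × Lᵢ(x)
where Lᵢ(x) = Π_{j≠i} (x - xⱼ)/(xᵢ - xⱼ)

L_0(5.0) = (5.0 - 8)/(4 - 8) = 0.750000
L_1(5.0) = (5.0 - 4)/(8 - 4) = 0.250000

P(5.0) = (-1)×L_0(5.0) + 6×L_1(5.0)
P(5.0) = 0.750000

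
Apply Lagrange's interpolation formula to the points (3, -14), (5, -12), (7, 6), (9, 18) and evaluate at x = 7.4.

Lagrange interpolation formula:
P(x) = Σ yᵢ × Lᵢ(x)
where Lᵢ(x) = Π_{j≠i} (x - xⱼ)/(xᵢ - xⱼ)

L_0(7.4) = (7.4 - 5)/(3 - 5) × (7.4 - 7)/(3 - 7) × (7.4 - 9)/(3 - 9) = 0.032000
L_1(7.4) = (7.4 - 3)/(5 - 3) × (7.4 - 7)/(5 - 7) × (7.4 - 9)/(5 - 9) = -0.176000
L_2(7.4) = (7.4 - 3)/(7 - 3) × (7.4 - 5)/(7 - 5) × (7.4 - 9)/(7 - 9) = 1.056000
L_3(7.4) = (7.4 - 3)/(9 - 3) × (7.4 - 5)/(9 - 5) × (7.4 - 7)/(9 - 7) = 0.088000

P(7.4) = (-14)×L_0(7.4) + (-12)×L_1(7.4) + 6×L_2(7.4) + 18×L_3(7.4)
P(7.4) = 9.584000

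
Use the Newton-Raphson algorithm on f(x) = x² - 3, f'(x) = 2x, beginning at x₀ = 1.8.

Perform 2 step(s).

f(x) = x² - 3
f'(x) = 2x
x₀ = 1.8

Newton-Raphson formula: x_{n+1} = x_n - f(x_n)/f'(x_n)

Iteration 1:
  f(1.800000) = 0.240000
  f'(1.800000) = 3.600000
  x_1 = 1.800000 - 0.240000/3.600000 = 1.733333
Iteration 2:
  f(1.733333) = 0.004444
  f'(1.733333) = 3.466667
  x_2 = 1.733333 - 0.004444/3.466667 = 1.732051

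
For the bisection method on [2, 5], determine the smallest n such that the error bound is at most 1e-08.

We need (b-a)/2^n ≤ 1e-08
(5 - 2)/2^n ≤ 1e-08
3/2^n ≤ 1e-08
2^n ≥ 300000000
n ≥ log₂(300000000) = 28.16
n ≥ 29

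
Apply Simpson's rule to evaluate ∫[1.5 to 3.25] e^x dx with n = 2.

f(x) = e^x
a = 1.5, b = 3.25, n = 2
h = (b - a)/n = 0.875000

Simpson's rule: (h/3)[f(x₀) + 4f(x₁) + 2f(x₂) + ... + f(xₙ)]

x_0 = 1.5000, f(x_0) = 4.481689, coefficient = 1
x_1 = 2.3750, f(x_1) = 10.751013, coefficient = 4
x_2 = 3.2500, f(x_2) = 25.790340, coefficient = 1

I ≈ (0.875000/3) × 73.276082 = 21.372191
Exact value: 21.308651
Error: 0.063540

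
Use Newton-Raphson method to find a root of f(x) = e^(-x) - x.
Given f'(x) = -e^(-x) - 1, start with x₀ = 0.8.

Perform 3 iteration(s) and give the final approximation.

f(x) = e^(-x) - x
f'(x) = -e^(-x) - 1
x₀ = 0.8

Newton-Raphson formula: x_{n+1} = x_n - f(x_n)/f'(x_n)

Iteration 1:
  f(0.800000) = -0.350671
  f'(0.800000) = -1.449329
  x_1 = 0.800000 - (-0.350671)/(-1.449329) = 0.558046
Iteration 2:
  f(0.558046) = 0.014280
  f'(0.558046) = -1.572326
  x_2 = 0.558046 - 0.014280/(-1.572326) = 0.567128
Iteration 3:
  f(0.567128) = 0.000024
  f'(0.567128) = -1.567152
  x_3 = 0.567128 - 0.000024/(-1.567152) = 0.567143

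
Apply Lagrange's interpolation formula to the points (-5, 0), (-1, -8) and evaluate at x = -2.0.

Lagrange interpolation formula:
P(x) = Σ yᵢ × Lᵢ(x)
where Lᵢ(x) = Π_{j≠i} (x - xⱼ)/(xᵢ - xⱼ)

L_0(-2.0) = (-2.0 - (-1))/(-5 - (-1)) = 0.250000
L_1(-2.0) = (-2.0 - (-5))/(-1 - (-5)) = 0.750000

P(-2.0) = 0×L_0(-2.0) + (-8)×L_1(-2.0)
P(-2.0) = -6.000000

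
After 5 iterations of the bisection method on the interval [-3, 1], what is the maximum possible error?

Bisection error bound: |error| ≤ (b-a)/2^n
|error| ≤ (1 - (-3))/2^5 = 4/2^5
|error| ≤ 0.1250000000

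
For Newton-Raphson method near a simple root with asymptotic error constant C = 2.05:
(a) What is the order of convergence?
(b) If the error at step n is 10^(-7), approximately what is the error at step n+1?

(a) Newton-Raphson has quadratic (order 2) convergence near simple roots.
    This means |e_{n+1}| ≈ C|e_n|².

(b) With |e_n| = 10^(-7) and C = 2.05:
    |e_{n+1}| ≈ 2.05 × (10^(-7))² = 2.05 × 10^(-14)

(a) 2 (quadratic); (b) |e_{n+1}| ≈ 2.050e-14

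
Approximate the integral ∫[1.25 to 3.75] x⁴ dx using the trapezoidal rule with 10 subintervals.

f(x) = x⁴
a = 1.25, b = 3.75, n = 10
h = (b - a)/n = 0.250000

Trapezoidal rule: (h/2)[f(x₀) + 2f(x₁) + 2f(x₂) + ... + f(xₙ)]

x_0 = 1.2500, f(x_0) = 2.441406, coefficient = 1
x_1 = 1.5000, f(x_1) = 5.062500, coefficient = 2
x_2 = 1.7500, f(x_2) = 9.378906, coefficient = 2
x_3 = 2.0000, f(x_3) = 16.000000, coefficient = 2
x_4 = 2.2500, f(x_4) = 25.628906, coefficient = 2
x_5 = 2.5000, f(x_5) = 39.062500, coefficient = 2
x_6 = 2.7500, f(x_6) = 57.191406, coefficient = 2
x_7 = 3.0000, f(x_7) = 81.000000, coefficient = 2
x_8 = 3.2500, f(x_8) = 111.566406, coefficient = 2
x_9 = 3.5000, f(x_9) = 150.062500, coefficient = 2
x_10 = 3.7500, f(x_10) = 197.753906, coefficient = 1

I ≈ (0.250000/2) × 1190.101562 = 148.762695
Exact value: 147.705078
Error: 1.057617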